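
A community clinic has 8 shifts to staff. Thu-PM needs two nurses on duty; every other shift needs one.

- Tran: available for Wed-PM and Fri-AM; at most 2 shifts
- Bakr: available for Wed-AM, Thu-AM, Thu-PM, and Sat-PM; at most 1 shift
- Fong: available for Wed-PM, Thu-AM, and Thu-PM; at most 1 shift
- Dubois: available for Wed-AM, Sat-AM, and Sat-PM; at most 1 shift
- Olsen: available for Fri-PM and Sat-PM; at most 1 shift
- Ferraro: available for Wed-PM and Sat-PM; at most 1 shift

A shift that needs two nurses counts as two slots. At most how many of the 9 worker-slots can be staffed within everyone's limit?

7

Total capacity across all nurses is 2+1+1+1+1+1 = 7, and 9 slots are needed, so at most 7 can be filled.
An assignment achieving 7: Wed-AM→Bakr, Wed-PM→Tran, Thu-AM→Fong, Fri-AM→Tran, Fri-PM→Olsen, Sat-AM→Dubois, Sat-PM→Ferraro.
Loads: Tran 2/2, Bakr 1/1, Fong 1/1, Dubois 1/1, Olsen 1/1, Ferraro 1/1.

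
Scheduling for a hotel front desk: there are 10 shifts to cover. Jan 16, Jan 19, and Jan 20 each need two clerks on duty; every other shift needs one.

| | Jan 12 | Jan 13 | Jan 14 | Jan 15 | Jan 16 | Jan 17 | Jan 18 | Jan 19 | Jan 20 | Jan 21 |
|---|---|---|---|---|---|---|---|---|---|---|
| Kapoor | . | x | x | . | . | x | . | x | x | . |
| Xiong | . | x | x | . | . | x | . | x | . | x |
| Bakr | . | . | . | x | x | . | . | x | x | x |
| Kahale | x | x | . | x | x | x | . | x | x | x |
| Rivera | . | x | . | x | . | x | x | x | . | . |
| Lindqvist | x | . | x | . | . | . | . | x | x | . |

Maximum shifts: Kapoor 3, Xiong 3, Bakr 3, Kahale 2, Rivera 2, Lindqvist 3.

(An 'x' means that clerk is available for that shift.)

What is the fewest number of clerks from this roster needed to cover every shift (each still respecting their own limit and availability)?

5

13 slots to fill and no one can take more than 3, so at least ⌈13/3⌉ = 5 clerks are needed.
Kapoor, Xiong, Bakr, Kahale, and Rivera alone can cover everything: Jan 12→Kahale, Jan 13→Kapoor, Jan 14→Kapoor, Jan 15→Bakr, Jan 16→Bakr+Kahale, Jan 17→Xiong, Jan 18→Rivera, Jan 19→Xiong+Rivera, Jan 20→Kapoor+Bakr, Jan 21→Xiong.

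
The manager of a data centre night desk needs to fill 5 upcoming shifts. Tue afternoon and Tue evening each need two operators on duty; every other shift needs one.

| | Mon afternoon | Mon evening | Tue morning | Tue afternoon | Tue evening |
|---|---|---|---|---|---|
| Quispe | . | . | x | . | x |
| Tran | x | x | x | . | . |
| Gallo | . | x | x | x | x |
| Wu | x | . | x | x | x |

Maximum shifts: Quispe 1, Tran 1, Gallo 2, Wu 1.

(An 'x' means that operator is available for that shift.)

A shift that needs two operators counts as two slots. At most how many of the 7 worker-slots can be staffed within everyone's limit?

5

Total capacity across all operators is 1+1+2+1 = 5, and 7 slots are needed, so at most 5 can be filled.
An assignment achieving 5: Mon afternoon→Tran, Mon evening→Gallo, Tue afternoon→Gallo+Wu, Tue evening→Quispe.
Loads: Quispe 1/1, Tran 1/1, Gallo 2/2, Wu 1/1.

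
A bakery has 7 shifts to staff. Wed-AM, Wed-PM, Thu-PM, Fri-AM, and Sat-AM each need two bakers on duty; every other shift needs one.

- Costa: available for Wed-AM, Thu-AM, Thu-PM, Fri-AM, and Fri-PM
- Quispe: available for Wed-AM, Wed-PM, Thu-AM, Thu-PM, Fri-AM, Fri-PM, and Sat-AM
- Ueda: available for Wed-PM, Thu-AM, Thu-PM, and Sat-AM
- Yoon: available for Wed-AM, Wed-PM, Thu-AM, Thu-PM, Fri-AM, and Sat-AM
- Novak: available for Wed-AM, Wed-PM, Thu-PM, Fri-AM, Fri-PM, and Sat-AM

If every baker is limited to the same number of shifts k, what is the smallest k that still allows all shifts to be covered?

With 5 bakers and 12 worker-slots to fill, someone must work at least ⌈12/5⌉ = 3 shifts, so k ≥ 3.
k = 3 works: Wed-AM→Costa+Quispe, Wed-PM→Quispe+Ueda, Thu-AM→Costa, Thu-PM→Ueda+Yoon, Fri-AM→Quispe+Yoon, Fri-PM→Costa, Sat-AM→Ueda+Yoon.
Loads: Costa 3, Quispe 3, Ueda 3, Yoon 3, Novak 0 — all ≤ 3.

3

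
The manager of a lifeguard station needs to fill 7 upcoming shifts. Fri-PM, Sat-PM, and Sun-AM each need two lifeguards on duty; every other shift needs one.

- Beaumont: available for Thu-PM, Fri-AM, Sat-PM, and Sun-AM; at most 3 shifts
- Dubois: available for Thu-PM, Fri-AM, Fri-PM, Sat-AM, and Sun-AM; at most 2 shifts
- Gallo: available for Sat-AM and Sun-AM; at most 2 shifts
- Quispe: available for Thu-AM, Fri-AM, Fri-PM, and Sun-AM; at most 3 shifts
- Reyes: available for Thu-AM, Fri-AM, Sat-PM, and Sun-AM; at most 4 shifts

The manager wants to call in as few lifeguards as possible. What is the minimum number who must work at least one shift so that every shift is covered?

4

10 slots to fill and no one can take more than 4, so at least ⌈10/4⌉ = 3 lifeguards are needed.
Shifts {Fri-PM, Sat-PM} need 4 slots, but among the lifeguards available for them (Beaumont, Dubois, Quispe, and Reyes) any 3 together supply at most 3. So 3 lifeguards are not enough.
Beaumont, Dubois, Quispe, and Reyes alone can cover everything: Thu-AM→Quispe, Thu-PM→Beaumont, Fri-AM→Beaumont, Fri-PM→Dubois+Quispe, Sat-AM→Dubois, Sat-PM→Beaumont+Reyes, Sun-AM→Quispe+Reyes.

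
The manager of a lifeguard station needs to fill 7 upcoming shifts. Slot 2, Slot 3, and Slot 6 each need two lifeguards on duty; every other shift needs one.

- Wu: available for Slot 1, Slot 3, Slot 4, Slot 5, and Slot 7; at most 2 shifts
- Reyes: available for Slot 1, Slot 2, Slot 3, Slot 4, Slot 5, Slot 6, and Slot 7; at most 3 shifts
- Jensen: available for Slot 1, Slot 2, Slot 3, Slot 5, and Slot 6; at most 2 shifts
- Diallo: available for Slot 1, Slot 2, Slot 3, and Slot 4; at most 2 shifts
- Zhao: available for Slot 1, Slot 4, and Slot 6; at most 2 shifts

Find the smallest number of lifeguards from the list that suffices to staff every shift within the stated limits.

5

10 slots to fill and no one can take more than 3, so at least ⌈10/3⌉ = 4 lifeguards are needed.
Any 4 lifeguards together have capacity at most 3+2+2+2 = 9 < 10 slots, so 4 can never suffice.
Wu, Reyes, Jensen, Diallo, and Zhao alone can cover everything: Slot 1→Zhao, Slot 2→Reyes+Jensen, Slot 3→Reyes+Diallo, Slot 4→Diallo, Slot 5→Wu, Slot 6→Reyes+Jensen, Slot 7→Wu.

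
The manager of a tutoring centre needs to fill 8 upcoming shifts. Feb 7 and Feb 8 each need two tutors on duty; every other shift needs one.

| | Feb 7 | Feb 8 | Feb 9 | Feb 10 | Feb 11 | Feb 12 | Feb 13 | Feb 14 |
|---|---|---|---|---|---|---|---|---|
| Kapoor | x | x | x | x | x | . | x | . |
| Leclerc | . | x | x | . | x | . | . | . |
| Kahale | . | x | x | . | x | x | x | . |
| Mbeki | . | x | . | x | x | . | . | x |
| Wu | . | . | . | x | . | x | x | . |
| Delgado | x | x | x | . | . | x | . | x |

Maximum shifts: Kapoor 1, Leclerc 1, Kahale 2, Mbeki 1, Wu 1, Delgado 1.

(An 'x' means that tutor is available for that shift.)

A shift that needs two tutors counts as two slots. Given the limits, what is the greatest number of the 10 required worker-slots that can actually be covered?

7

Total capacity across all tutors is 1+1+2+1+1+1 = 7, and 10 slots are needed, so at most 7 can be filled.
An assignment achieving 7: Feb 7→Kapoor+Delgado, Feb 9→Leclerc, Feb 10→Wu, Feb 12→Kahale, Feb 13→Kahale, Feb 14→Mbeki.
Loads: Kapoor 1/1, Leclerc 1/1, Kahale 2/2, Mbeki 1/1, Wu 1/1, Delgado 1/1.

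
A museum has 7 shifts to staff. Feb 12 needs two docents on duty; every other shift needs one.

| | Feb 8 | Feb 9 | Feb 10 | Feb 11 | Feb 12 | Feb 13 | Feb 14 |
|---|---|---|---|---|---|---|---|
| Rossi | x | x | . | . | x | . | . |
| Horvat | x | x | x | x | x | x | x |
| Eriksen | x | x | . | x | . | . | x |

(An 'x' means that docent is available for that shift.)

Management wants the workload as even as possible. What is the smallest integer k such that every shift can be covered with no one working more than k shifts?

3

With 3 docents and 8 worker-slots to fill, someone must work at least ⌈8/3⌉ = 3 shifts, so k ≥ 3.
k = 3 works: Feb 8→Rossi, Feb 9→Rossi, Feb 10→Horvat, Feb 11→Eriksen, Feb 12→Rossi+Horvat, Feb 13→Horvat, Feb 14→Eriksen.
Loads: Rossi 3, Horvat 3, Eriksen 2 — all ≤ 3.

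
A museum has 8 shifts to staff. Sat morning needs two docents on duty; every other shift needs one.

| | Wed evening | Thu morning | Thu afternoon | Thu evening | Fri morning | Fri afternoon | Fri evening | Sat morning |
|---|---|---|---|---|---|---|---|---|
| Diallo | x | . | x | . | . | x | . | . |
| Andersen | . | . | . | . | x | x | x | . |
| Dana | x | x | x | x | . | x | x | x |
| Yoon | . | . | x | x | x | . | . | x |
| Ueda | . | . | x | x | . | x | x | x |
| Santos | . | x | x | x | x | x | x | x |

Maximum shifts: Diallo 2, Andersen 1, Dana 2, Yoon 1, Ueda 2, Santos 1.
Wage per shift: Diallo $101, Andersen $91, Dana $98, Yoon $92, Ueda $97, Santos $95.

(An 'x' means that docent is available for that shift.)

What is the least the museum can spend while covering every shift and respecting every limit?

Picking the cheapest available docent for each shift independently would cost $837, but that ignores the shift limits.
An optimal schedule: Wed evening→Diallo, Thu morning→Dana, Thu afternoon→Diallo, Thu evening→Dana, Fri morning→Andersen, Fri afternoon→Ueda, Fri evening→Ueda, Sat morning→Yoon+Santos.
Total: 101 + 98 + 101 + 98 + 91 + 97 + 97 + 92 + 95 = $870.

$870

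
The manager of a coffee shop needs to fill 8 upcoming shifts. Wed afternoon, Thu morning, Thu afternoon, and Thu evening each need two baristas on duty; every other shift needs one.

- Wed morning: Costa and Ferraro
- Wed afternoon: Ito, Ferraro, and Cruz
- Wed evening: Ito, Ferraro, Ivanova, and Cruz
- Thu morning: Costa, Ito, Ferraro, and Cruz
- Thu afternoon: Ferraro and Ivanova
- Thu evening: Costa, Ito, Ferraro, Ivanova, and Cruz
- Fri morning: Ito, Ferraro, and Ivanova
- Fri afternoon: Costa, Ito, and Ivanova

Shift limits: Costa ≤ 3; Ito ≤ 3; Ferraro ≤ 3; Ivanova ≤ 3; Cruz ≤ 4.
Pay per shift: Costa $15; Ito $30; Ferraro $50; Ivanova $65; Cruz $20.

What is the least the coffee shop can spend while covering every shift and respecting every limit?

$330

Thu afternoon can only be covered by Ferraro and Ivanova, so that assignment is forced.
Picking the cheapest available barista for each shift independently would cost $315, but that ignores the shift limits.
An optimal schedule: Wed morning→Costa, Wed afternoon→Cruz+Ito, Wed evening→Cruz, Thu morning→Costa+Cruz, Thu afternoon→Ferraro+Ivanova, Thu evening→Cruz+Ito, Fri morning→Ito, Fri afternoon→Costa.
Total: 15 + 20 + 30 + 20 + 15 + 20 + 50 + 65 + 20 + 30 + 30 + 15 = $330.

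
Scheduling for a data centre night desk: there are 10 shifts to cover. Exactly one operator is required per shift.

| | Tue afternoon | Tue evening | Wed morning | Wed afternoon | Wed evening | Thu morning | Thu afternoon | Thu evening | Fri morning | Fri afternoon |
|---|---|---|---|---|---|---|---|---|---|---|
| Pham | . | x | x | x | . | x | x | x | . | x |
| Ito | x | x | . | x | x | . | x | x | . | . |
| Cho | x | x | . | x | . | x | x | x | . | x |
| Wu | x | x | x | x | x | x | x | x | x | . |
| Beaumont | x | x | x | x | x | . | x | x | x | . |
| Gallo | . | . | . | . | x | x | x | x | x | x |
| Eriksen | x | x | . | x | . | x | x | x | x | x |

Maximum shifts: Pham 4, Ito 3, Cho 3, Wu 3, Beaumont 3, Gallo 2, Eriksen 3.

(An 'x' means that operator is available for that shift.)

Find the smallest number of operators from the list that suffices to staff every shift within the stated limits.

10 slots to fill and no one can take more than 4, so at least ⌈10/4⌉ = 3 operators are needed.
Pham, Ito, and Wu alone can cover everything: Tue afternoon→Ito, Tue evening→Pham, Wed morning→Pham, Wed afternoon→Ito, Wed evening→Ito, Thu morning→Pham, Thu afternoon→Wu, Thu evening→Wu, Fri morning→Wu, Fri afternoon→Pham.

3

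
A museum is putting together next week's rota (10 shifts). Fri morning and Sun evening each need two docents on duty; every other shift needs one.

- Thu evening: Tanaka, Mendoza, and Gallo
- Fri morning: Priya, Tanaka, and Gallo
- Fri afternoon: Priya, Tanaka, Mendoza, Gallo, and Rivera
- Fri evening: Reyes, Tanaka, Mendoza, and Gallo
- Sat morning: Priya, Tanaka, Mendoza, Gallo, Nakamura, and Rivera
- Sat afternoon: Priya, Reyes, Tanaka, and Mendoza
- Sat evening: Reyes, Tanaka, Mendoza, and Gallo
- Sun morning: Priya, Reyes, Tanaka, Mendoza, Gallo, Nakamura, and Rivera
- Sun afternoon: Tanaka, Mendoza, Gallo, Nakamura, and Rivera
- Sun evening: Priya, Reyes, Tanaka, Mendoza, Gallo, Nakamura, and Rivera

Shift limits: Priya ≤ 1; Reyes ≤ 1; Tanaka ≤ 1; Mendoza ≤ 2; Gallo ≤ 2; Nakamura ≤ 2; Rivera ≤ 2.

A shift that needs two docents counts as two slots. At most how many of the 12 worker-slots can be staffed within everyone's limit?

11

Total capacity across all docents is 1+1+1+2+2+2+2 = 11, and 12 slots are needed, so at most 11 can be filled.
An assignment achieving 11: Thu evening→Tanaka, Fri morning→Priya+Gallo, Fri afternoon→Gallo, Fri evening→Reyes, Sat morning→Nakamura, Sat afternoon→Mendoza, Sat evening→Mendoza, Sun morning→Rivera, Sun afternoon→Nakamura, Sun evening→Rivera.
Loads: Priya 1/1, Reyes 1/1, Tanaka 1/1, Mendoza 2/2, Gallo 2/2, Nakamura 2/2, Rivera 2/2.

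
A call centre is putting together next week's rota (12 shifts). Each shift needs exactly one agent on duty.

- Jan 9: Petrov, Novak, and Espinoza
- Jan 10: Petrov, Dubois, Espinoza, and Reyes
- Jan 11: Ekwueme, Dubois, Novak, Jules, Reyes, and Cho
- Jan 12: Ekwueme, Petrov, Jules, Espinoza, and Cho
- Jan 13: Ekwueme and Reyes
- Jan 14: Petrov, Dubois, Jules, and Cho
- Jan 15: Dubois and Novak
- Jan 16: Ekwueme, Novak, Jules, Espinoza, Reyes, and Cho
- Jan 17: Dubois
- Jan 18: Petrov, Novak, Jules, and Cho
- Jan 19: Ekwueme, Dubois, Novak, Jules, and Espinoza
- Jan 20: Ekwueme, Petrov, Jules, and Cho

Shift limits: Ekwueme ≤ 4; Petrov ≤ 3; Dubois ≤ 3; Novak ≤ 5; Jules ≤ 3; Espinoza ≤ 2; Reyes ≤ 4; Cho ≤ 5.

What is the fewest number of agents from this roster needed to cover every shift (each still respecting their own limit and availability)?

3

12 slots to fill and no one can take more than 5, so at least ⌈12/5⌉ = 3 agents are needed.
Ekwueme, Dubois, and Novak alone can cover everything: Jan 9→Novak, Jan 10→Dubois, Jan 11→Novak, Jan 12→Ekwueme, Jan 13→Ekwueme, Jan 14→Dubois, Jan 15→Novak, Jan 16→Ekwueme, Jan 17→Dubois, Jan 18→Novak, Jan 19→Novak, Jan 20→Ekwueme.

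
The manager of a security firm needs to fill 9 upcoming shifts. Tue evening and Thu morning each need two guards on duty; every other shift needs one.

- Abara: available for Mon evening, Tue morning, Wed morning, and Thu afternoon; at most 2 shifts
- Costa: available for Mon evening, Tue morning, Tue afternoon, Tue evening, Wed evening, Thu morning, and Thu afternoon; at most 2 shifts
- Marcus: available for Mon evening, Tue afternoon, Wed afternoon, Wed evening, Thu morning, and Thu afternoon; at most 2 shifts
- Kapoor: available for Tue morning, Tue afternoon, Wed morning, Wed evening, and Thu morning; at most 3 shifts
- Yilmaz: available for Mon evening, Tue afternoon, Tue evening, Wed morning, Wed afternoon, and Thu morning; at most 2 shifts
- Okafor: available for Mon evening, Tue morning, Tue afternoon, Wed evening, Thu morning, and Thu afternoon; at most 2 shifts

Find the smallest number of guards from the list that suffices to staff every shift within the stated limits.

5

11 slots to fill and no one can take more than 3, so at least ⌈11/3⌉ = 4 guards are needed.
Any 4 guards together have capacity at most 3+2+2+2 = 9 < 11 slots, so 4 can never suffice.
Abara, Costa, Marcus, Kapoor, and Yilmaz alone can cover everything: Mon evening→Marcus, Tue morning→Abara, Tue afternoon→Kapoor, Tue evening→Costa+Yilmaz, Wed morning→Abara, Wed afternoon→Marcus, Wed evening→Kapoor, Thu morning→Kapoor+Yilmaz, Thu afternoon→Costa.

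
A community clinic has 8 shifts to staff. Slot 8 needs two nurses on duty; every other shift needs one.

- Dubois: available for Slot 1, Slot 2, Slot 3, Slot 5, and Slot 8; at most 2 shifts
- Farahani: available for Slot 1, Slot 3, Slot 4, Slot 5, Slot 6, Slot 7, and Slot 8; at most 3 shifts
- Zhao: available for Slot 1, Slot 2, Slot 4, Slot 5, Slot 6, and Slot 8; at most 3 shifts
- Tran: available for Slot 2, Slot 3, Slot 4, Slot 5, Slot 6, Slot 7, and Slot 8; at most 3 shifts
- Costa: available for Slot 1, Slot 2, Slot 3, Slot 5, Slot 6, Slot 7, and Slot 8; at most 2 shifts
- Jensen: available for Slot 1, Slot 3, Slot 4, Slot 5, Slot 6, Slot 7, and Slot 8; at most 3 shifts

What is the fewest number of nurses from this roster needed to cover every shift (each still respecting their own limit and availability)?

9 slots to fill and no one can take more than 3, so at least ⌈9/3⌉ = 3 nurses are needed.
Farahani, Zhao, and Tran alone can cover everything: Slot 1→Farahani, Slot 2→Zhao, Slot 3→Farahani, Slot 4→Zhao, Slot 5→Tran, Slot 6→Tran, Slot 7→Farahani, Slot 8→Zhao+Tran.

3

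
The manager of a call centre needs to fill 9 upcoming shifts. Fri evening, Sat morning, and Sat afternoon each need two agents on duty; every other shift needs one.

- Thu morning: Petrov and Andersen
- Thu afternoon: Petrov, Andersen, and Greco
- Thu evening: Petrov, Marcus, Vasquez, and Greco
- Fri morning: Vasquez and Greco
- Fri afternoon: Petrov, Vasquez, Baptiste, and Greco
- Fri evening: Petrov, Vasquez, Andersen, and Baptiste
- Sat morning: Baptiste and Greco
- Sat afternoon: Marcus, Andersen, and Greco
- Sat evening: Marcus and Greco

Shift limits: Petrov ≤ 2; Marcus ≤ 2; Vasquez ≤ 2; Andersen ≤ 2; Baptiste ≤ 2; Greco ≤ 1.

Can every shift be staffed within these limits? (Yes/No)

Total capacity is 2+2+2+2+2+1 = 11 but 12 worker-slots are needed — infeasible.

No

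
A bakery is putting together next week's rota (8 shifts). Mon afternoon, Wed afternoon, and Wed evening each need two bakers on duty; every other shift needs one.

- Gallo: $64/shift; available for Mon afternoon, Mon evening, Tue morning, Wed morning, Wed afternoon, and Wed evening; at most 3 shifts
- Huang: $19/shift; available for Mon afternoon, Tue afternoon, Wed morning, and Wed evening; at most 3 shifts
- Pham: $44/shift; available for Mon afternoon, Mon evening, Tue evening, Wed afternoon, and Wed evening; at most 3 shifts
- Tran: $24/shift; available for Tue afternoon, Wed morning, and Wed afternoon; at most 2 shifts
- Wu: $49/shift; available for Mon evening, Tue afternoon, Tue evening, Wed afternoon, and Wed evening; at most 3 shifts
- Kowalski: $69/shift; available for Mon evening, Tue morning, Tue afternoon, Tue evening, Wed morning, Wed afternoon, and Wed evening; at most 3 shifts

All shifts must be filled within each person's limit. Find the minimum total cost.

Picking the cheapest available baker for each shift independently would cost $384, but that ignores the shift limits.
An optimal schedule: Mon afternoon→Huang+Pham, Mon evening→Pham, Tue morning→Gallo, Tue afternoon→Huang, Tue evening→Pham, Wed morning→Tran, Wed afternoon→Tran+Wu, Wed evening→Huang+Wu.
Total: 19 + 44 + 44 + 64 + 19 + 44 + 24 + 24 + 49 + 19 + 49 = $399.

$399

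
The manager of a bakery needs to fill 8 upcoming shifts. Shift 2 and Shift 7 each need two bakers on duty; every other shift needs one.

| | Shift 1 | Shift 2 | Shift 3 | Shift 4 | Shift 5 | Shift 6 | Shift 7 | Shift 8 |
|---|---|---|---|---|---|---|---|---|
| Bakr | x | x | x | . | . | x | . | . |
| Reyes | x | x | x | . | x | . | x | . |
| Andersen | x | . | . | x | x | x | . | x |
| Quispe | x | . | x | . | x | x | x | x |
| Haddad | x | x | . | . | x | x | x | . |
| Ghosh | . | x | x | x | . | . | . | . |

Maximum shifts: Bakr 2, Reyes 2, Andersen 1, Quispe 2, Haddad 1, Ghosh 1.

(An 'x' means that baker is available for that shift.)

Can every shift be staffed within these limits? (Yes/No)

Total capacity is 2+2+1+2+1+1 = 9 but 10 worker-slots are needed — infeasible.

No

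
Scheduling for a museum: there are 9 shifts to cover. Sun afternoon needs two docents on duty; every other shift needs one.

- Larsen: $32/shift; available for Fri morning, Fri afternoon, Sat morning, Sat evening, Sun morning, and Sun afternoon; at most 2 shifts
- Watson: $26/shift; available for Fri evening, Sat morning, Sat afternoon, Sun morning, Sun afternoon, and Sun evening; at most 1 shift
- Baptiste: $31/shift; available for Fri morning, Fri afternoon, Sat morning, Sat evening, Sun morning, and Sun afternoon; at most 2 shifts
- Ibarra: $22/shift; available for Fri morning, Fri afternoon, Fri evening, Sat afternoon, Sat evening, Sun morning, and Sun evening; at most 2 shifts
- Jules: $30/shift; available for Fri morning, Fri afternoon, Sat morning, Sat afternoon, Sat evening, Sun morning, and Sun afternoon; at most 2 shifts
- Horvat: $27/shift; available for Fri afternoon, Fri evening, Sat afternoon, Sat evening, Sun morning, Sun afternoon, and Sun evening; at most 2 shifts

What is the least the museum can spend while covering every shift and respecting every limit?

Picking the cheapest available docent for each shift independently would cost $233, but that ignores the shift limits.
An optimal schedule: Fri morning→Jules, Fri afternoon→Horvat, Fri evening→Ibarra, Sat morning→Watson, Sat afternoon→Horvat, Sat evening→Jules, Sun morning→Baptiste, Sun afternoon→Baptiste+Larsen, Sun evening→Ibarra.
Total: 30 + 27 + 22 + 26 + 27 + 30 + 31 + 31 + 32 + 22 = $278.

$278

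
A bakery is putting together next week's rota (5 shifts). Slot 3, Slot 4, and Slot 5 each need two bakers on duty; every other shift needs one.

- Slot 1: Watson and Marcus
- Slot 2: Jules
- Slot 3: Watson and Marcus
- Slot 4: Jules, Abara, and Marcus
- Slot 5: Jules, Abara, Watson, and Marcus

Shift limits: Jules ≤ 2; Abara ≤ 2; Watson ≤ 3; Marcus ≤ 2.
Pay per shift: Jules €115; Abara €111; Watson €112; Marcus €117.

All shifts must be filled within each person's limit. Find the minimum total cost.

€905

Slot 2 can only be covered by Jules, so that assignment is forced.
Slot 3 can only be covered by Watson and Marcus, so that assignment is forced.
Picking the cheapest available baker for each shift independently would cost €905, and that bound is achievable.
An optimal schedule: Slot 1→Watson, Slot 2→Jules, Slot 3→Watson+Marcus, Slot 4→Jules+Abara, Slot 5→Abara+Watson.
Total: 112 + 115 + 112 + 117 + 115 + 111 + 111 + 112 = €905.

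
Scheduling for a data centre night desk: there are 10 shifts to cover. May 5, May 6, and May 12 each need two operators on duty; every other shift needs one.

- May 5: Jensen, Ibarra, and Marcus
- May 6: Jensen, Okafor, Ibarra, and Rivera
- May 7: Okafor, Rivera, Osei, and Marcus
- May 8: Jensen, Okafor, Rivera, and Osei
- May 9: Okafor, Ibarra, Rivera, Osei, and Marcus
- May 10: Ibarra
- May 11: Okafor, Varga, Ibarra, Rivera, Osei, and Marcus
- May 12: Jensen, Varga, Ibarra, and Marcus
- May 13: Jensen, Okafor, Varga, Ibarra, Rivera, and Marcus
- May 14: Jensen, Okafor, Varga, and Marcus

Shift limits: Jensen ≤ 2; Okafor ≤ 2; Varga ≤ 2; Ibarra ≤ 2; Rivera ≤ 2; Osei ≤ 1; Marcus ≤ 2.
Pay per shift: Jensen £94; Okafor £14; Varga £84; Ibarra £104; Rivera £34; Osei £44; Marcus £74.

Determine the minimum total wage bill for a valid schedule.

May 10 can only be covered by Ibarra, so that assignment is forced.
Picking the cheapest available operator for each shift independently would cost £562, but that ignores the shift limits.
An optimal schedule: May 5→Jensen+Ibarra, May 6→Okafor+Rivera, May 7→Okafor, May 8→Jensen, May 9→Rivera, May 10→Ibarra, May 11→Osei, May 12→Varga+Marcus, May 13→Marcus, May 14→Varga.
Total: 94 + 104 + 14 + 34 + 14 + 94 + 34 + 104 + 44 + 84 + 74 + 74 + 84 = £852.

£852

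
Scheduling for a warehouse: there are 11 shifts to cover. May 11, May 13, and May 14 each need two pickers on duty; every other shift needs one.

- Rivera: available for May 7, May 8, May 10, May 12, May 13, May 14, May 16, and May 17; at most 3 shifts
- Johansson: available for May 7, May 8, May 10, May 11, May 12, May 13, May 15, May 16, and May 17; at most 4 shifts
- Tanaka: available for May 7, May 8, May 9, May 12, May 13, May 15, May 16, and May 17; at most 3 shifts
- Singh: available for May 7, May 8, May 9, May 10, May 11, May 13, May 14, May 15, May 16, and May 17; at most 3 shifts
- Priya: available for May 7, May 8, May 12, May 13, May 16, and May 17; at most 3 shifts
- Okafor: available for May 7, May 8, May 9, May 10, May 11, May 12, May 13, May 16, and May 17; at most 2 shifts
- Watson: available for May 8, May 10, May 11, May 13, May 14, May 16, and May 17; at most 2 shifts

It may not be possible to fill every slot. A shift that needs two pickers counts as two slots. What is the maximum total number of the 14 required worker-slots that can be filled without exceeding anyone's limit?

Total capacity across all pickers is 3+4+3+3+3+2+2 = 20, and 14 slots are needed, so at most 14 can be filled.
An assignment achieving 14: May 7→Johansson, May 8→Johansson, May 9→Tanaka, May 10→Rivera, May 11→Johansson+Singh, May 12→Rivera, May 13→Tanaka+Singh, May 14→Rivera+Singh, May 15→Johansson, May 16→Tanaka, May 17→Priya.
Loads: Rivera 3/3, Johansson 4/4, Tanaka 3/3, Singh 3/3, Priya 1/3, Okafor 0/2, Watson 0/2.

14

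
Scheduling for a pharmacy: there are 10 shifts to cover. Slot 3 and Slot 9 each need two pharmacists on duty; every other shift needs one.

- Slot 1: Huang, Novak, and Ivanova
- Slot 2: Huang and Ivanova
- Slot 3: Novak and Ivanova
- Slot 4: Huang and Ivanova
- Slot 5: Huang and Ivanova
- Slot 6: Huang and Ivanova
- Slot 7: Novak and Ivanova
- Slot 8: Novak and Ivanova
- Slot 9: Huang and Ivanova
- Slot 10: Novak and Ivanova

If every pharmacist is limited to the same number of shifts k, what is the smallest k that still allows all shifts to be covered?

4

With 3 pharmacists and 12 worker-slots to fill, someone must work at least ⌈12/3⌉ = 4 shifts, so k ≥ 4.
k = 4 works: Slot 1→Ivanova, Slot 2→Huang, Slot 3→Novak+Ivanova, Slot 4→Huang, Slot 5→Huang, Slot 6→Ivanova, Slot 7→Novak, Slot 8→Novak, Slot 9→Huang+Ivanova, Slot 10→Novak.
Loads: Huang 4, Novak 4, Ivanova 4 — all ≤ 4.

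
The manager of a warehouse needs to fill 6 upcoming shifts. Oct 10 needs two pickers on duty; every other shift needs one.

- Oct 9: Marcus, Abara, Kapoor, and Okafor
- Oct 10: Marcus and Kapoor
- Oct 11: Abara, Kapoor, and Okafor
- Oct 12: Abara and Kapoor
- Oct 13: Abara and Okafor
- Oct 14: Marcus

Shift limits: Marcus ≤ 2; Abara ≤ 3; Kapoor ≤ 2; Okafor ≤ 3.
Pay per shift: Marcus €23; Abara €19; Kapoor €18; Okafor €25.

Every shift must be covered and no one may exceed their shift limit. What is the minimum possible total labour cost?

€139

Oct 10 can only be covered by Marcus and Kapoor, so that assignment is forced.
Oct 14 can only be covered by Marcus, so that assignment is forced.
Picking the cheapest available picker for each shift independently would cost €137, but that ignores the shift limits.
An optimal schedule: Oct 9→Kapoor, Oct 10→Marcus+Kapoor, Oct 11→Abara, Oct 12→Abara, Oct 13→Abara, Oct 14→Marcus.
Total: 18 + 23 + 18 + 19 + 19 + 19 + 23 = €139.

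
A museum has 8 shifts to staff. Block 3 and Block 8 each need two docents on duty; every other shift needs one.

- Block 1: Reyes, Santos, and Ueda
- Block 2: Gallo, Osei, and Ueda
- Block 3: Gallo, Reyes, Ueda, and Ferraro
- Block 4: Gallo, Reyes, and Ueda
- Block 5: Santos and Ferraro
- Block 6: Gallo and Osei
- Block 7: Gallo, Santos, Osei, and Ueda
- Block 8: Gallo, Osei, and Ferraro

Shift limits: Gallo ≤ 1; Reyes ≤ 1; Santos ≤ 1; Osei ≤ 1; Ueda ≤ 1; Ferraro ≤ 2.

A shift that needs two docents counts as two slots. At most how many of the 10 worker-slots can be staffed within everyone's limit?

7

Total capacity across all docents is 1+1+1+1+1+2 = 7, and 10 slots are needed, so at most 7 can be filled.
An assignment achieving 7: Block 1→Reyes, Block 2→Osei, Block 3→Ferraro, Block 4→Ueda, Block 5→Santos, Block 6→Gallo, Block 8→Ferraro.
Loads: Gallo 1/1, Reyes 1/1, Santos 1/1, Osei 1/1, Ueda 1/1, Ferraro 2/2.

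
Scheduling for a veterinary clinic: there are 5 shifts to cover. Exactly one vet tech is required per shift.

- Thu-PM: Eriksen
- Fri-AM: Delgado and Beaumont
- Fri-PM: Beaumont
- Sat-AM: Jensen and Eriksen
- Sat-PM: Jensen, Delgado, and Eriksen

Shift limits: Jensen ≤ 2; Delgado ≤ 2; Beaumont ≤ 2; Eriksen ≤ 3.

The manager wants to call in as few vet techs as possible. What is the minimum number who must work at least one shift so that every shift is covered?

5 slots to fill and no one can take more than 3, so at least ⌈5/3⌉ = 2 vet techs are needed.
Beaumont and Eriksen alone can cover everything: Thu-PM→Eriksen, Fri-AM→Beaumont, Fri-PM→Beaumont, Sat-AM→Eriksen, Sat-PM→Eriksen.

2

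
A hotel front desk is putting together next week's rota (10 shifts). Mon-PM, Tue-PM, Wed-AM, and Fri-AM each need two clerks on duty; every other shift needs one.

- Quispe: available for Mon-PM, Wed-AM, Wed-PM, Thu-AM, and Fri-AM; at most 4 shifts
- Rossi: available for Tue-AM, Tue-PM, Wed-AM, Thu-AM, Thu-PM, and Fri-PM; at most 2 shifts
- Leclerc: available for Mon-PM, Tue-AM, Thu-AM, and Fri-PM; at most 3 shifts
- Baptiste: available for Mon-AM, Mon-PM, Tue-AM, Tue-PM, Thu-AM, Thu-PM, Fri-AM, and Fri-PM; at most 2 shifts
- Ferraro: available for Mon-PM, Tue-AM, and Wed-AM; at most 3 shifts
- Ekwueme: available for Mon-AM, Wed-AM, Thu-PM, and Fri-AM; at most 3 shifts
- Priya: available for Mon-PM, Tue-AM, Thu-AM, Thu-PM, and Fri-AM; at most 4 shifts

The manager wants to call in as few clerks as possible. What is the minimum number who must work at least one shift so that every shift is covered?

5

14 slots to fill and no one can take more than 4, so at least ⌈14/4⌉ = 4 clerks are needed.
No set of 4 clerks can cover every shift (each such set leaves at least one shift with no one available or exceeds a cap).
Quispe, Rossi, Leclerc, Baptiste, and Ekwueme alone can cover everything: Mon-AM→Baptiste, Mon-PM→Quispe+Leclerc, Tue-AM→Rossi, Tue-PM→Rossi+Baptiste, Wed-AM→Quispe+Ekwueme, Wed-PM→Quispe, Thu-AM→Leclerc, Thu-PM→Ekwueme, Fri-AM→Quispe+Ekwueme, Fri-PM→Leclerc.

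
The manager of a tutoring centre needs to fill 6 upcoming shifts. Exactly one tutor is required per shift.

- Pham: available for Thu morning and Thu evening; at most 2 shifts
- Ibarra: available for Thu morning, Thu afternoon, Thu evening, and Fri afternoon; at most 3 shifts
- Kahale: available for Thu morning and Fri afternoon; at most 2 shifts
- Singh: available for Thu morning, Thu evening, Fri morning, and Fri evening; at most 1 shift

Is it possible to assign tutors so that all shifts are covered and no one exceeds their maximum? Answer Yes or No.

Total capacity is 8 and 6 slots are needed, so capacity alone doesn't rule it out.
Shifts {Fri morning, Fri evening} need 2 worker-slots in total, but the tutors available for any of those shifts (Singh) can supply at most 1 among them. So no valid schedule exists.

No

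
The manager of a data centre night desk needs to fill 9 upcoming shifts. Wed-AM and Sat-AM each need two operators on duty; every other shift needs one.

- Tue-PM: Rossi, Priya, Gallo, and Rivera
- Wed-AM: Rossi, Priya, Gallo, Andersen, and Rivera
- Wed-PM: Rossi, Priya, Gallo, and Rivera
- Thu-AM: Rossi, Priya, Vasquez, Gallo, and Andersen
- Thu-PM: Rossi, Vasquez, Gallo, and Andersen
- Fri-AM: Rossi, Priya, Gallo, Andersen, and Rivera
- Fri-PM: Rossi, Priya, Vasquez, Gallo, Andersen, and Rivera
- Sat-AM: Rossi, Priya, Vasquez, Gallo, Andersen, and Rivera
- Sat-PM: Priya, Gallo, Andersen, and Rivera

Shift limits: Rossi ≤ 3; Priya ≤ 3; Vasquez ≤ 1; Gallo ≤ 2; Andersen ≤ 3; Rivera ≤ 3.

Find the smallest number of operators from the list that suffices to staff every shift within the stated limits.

11 slots to fill and no one can take more than 3, so at least ⌈11/3⌉ = 4 operators are needed.
Rossi, Priya, Gallo, and Andersen alone can cover everything: Tue-PM→Rossi, Wed-AM→Gallo+Andersen, Wed-PM→Rossi, Thu-AM→Priya, Thu-PM→Rossi, Fri-AM→Priya, Fri-PM→Andersen, Sat-AM→Gallo+Andersen, Sat-PM→Priya.

4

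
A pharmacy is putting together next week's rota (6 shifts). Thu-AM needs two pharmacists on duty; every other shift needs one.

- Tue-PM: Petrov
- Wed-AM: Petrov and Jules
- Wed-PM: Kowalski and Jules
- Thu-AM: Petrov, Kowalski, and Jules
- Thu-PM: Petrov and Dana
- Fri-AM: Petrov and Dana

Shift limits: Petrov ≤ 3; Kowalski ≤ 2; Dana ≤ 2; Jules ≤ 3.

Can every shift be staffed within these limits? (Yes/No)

Yes

Tue-PM can only be covered by Petrov, so that assignment is forced.
One valid schedule: Tue-PM→Petrov, Wed-AM→Petrov, Wed-PM→Kowalski, Thu-AM→Kowalski+Jules, Thu-PM→Petrov, Fri-AM→Dana.
Loads: Petrov 3/3, Kowalski 2/2, Dana 1/2, Jules 1/3 — all within limits.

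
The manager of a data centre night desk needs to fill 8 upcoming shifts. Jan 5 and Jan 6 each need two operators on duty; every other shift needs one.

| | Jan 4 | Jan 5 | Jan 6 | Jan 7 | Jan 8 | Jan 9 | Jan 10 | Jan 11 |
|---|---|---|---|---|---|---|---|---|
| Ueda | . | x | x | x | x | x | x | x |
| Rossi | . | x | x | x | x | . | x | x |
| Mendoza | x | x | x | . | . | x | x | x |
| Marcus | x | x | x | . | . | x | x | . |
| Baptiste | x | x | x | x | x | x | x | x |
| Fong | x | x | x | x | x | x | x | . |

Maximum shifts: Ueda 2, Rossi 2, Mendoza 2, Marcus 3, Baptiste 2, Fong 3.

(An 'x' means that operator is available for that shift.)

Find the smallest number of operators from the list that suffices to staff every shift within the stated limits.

10 slots to fill and no one can take more than 3, so at least ⌈10/3⌉ = 4 operators are needed.
Ueda, Rossi, Marcus, and Fong alone can cover everything: Jan 4→Marcus, Jan 5→Rossi+Fong, Jan 6→Marcus+Fong, Jan 7→Ueda, Jan 8→Rossi, Jan 9→Marcus, Jan 10→Fong, Jan 11→Ueda.

4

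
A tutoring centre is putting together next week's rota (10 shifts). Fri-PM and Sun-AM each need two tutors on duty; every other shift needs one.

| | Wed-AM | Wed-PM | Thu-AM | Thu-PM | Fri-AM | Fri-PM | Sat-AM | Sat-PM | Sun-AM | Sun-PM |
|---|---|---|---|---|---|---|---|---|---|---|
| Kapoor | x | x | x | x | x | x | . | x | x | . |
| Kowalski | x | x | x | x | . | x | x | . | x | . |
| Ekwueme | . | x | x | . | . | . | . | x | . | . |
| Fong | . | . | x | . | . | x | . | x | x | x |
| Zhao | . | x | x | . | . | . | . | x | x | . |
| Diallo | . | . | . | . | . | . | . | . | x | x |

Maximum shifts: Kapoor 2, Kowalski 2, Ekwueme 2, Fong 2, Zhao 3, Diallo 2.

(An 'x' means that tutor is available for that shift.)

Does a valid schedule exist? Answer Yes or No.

Total capacity is 13 and 12 slots are needed, so capacity alone doesn't rule it out.
Shifts {Wed-AM, Thu-PM, Fri-AM, Fri-PM, Sat-AM} need 6 worker-slots in total, but the tutors available for any of those shifts (Kapoor, Kowalski, and Fong) can supply at most 5 among them. So no valid schedule exists.

No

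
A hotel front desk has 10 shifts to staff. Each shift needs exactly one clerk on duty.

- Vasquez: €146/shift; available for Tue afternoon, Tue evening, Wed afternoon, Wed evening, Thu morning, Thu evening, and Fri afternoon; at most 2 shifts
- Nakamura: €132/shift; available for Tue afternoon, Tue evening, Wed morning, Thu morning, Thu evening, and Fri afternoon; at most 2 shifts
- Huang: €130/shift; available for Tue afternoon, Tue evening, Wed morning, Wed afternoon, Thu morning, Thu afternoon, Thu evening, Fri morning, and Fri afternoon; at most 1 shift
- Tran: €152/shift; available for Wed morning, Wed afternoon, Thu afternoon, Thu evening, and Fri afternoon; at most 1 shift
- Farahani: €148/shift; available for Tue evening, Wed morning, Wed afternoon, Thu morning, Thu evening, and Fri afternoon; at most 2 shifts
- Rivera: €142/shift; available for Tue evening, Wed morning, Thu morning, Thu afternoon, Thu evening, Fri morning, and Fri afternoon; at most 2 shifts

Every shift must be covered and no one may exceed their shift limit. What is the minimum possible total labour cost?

Wed evening can only be covered by Vasquez, so that assignment is forced.
Picking the cheapest available clerk for each shift independently would cost €1316, but that ignores the shift limits.
An optimal schedule: Tue afternoon→Vasquez, Tue evening→Nakamura, Wed morning→Nakamura, Wed afternoon→Farahani, Wed evening→Vasquez, Thu morning→Farahani, Thu afternoon→Tran, Thu evening→Rivera, Fri morning→Huang, Fri afternoon→Rivera.
Total: 146 + 132 + 132 + 148 + 146 + 148 + 152 + 142 + 130 + 142 = €1418.

€1418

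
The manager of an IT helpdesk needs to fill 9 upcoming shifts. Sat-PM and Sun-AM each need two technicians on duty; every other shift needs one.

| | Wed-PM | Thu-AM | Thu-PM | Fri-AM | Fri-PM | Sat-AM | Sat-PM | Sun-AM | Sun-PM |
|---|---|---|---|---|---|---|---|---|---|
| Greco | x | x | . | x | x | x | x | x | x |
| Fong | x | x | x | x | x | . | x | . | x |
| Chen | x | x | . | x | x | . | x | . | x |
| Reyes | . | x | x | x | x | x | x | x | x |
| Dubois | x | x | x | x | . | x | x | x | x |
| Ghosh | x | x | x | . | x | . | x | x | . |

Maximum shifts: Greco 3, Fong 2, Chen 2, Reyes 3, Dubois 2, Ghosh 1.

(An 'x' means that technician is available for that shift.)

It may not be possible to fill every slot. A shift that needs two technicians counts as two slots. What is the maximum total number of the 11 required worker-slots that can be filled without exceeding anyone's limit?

11

Total capacity across all technicians is 3+2+2+3+2+1 = 13, and 11 slots are needed, so at most 11 can be filled.
An assignment achieving 11: Wed-PM→Greco, Thu-AM→Reyes, Thu-PM→Fong, Fri-AM→Fong, Fri-PM→Chen, Sat-AM→Greco, Sat-PM→Reyes+Dubois, Sun-AM→Greco+Reyes, Sun-PM→Chen.
Loads: Greco 3/3, Fong 2/2, Chen 2/2, Reyes 3/3, Dubois 1/2, Ghosh 0/1.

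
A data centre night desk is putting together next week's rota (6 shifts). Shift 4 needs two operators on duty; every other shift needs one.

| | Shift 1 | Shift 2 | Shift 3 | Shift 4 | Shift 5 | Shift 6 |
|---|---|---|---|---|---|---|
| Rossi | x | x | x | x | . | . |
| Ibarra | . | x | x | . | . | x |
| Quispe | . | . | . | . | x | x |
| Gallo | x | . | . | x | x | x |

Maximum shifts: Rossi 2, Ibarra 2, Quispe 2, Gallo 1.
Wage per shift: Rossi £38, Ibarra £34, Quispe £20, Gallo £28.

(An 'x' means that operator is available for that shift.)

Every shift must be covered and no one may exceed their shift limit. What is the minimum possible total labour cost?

Shift 4 can only be covered by Rossi and Gallo, so that assignment is forced.
Picking the cheapest available operator for each shift independently would cost £202, but that ignores the shift limits.
An optimal schedule: Shift 1→Rossi, Shift 2→Ibarra, Shift 3→Ibarra, Shift 4→Rossi+Gallo, Shift 5→Quispe, Shift 6→Quispe.
Total: 38 + 34 + 34 + 38 + 28 + 20 + 20 = £212.

£212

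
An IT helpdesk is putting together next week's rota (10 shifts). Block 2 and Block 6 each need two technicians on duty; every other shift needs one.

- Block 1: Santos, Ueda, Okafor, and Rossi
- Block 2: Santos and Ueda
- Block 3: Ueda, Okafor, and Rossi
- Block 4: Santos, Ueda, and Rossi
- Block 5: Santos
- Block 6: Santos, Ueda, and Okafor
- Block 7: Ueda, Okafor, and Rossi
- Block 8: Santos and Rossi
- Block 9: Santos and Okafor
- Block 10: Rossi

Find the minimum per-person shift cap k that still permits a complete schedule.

3

With 4 technicians and 12 worker-slots to fill, someone must work at least ⌈12/4⌉ = 3 shifts, so k ≥ 3.
k = 3 works: Block 1→Rossi, Block 2→Santos+Ueda, Block 3→Ueda, Block 4→Rossi, Block 5→Santos, Block 6→Ueda+Okafor, Block 7→Okafor, Block 8→Santos, Block 9→Okafor, Block 10→Rossi.
Loads: Santos 3, Ueda 3, Okafor 3, Rossi 3 — all ≤ 3.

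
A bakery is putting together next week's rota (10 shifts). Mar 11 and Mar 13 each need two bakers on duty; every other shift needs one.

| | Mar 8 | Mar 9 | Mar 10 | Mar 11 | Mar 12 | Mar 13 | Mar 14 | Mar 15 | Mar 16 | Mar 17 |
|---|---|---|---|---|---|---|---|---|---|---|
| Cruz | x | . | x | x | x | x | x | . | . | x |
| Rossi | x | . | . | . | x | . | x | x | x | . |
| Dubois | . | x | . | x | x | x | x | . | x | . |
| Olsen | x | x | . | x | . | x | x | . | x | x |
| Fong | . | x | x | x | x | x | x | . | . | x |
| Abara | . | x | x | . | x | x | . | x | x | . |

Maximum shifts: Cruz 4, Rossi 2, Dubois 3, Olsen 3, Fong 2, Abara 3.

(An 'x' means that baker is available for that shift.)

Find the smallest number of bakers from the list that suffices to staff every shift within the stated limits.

12 slots to fill and no one can take more than 4, so at least ⌈12/4⌉ = 3 bakers are needed.
Any 3 bakers together have capacity at most 4+3+3 = 10 < 12 slots, so 3 can never suffice.
Cruz, Rossi, Dubois, and Olsen alone can cover everything: Mar 8→Cruz, Mar 9→Dubois, Mar 10→Cruz, Mar 11→Cruz+Dubois, Mar 12→Rossi, Mar 13→Dubois+Olsen, Mar 14→Olsen, Mar 15→Rossi, Mar 16→Olsen, Mar 17→Cruz.

4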